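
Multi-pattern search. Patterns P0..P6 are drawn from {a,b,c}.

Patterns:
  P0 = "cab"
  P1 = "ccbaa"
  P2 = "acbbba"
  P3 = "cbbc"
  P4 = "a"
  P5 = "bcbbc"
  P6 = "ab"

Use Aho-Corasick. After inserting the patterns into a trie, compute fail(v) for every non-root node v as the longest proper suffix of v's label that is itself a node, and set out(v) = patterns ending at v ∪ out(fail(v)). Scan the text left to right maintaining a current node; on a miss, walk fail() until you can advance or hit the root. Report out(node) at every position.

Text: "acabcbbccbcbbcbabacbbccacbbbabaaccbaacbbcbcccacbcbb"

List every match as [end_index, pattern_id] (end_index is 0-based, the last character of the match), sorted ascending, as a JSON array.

Construct AC machine:
Trie (insert patterns):
  0='ε' goto a→8 b→17 c→1
  1='c' goto a→2 b→14 c→4
  2='ca' goto b→3
  3='cab' goto ·  ←P0
  4='cc' goto b→5
  5='ccb' goto a→6
  6='ccba' goto a→7
  7='ccbaa' goto ·  ←P1
  8='a' goto b→22 c→9  ←P4
  9='ac' goto b→10
  10='acb' goto b→11
  11='acbb' goto b→12
  12='acbbb' goto a→13
  13='acbbba' goto ·  ←P2
  14='cb' goto b→15
  15='cbb' goto c→16
  16='cbbc' goto ·  ←P3
  17='b' goto c→18
  18='bc' goto b→19
  19='bcb' goto b→20
  20='bcbb' goto c→21
  21='bcbbc' goto ·  ←P5
  22='ab' goto ·  ←P6

Failure links (BFS by depth):
  fail(1) 'c': from fail(0)=0 chase 'c': 0 ⇒ 0;  out=∅∪out(0)=∅
  fail(8) 'a': from fail(0)=0 chase 'a': 0 ⇒ 0;  out={4}∪out(0)={4}
  fail(17) 'b': from fail(0)=0 chase 'b': 0 ⇒ 0;  out=∅∪out(0)=∅
  fail(2) 'ca': from fail(1)=0 chase 'a': 0 ⇒ 8;  out=∅∪out(8)={4}
  fail(4) 'cc': from fail(1)=0 chase 'c': 0 ⇒ 1;  out=∅∪out(1)=∅
  fail(9) 'ac': from fail(8)=0 chase 'c': 0 ⇒ 1;  out=∅∪out(1)=∅
  fail(14) 'cb': from fail(1)=0 chase 'b': 0 ⇒ 17;  out=∅∪out(17)=∅
  fail(18) 'bc': from fail(17)=0 chase 'c': 0 ⇒ 1;  out=∅∪out(1)=∅
  fail(22) 'ab': from fail(8)=0 chase 'b': 0 ⇒ 17;  out={6}∪out(17)={6}
  fail(3) 'cab': from fail(2)=8 chase 'b': 8 ⇒ 22;  out={0}∪out(22)={0,6}
  fail(5) 'ccb': from fail(4)=1 chase 'b': 1 ⇒ 14;  out=∅∪out(14)=∅
  fail(10) 'acb': from fail(9)=1 chase 'b': 1 ⇒ 14;  out=∅∪out(14)=∅
  fail(15) 'cbb': from fail(14)=17 chase 'b': 17→0 ⇒ 17;  out=∅∪out(17)=∅
  fail(19) 'bcb': from fail(18)=1 chase 'b': 1 ⇒ 14;  out=∅∪out(14)=∅
  fail(6) 'ccba': from fail(5)=14 chase 'a': 14→17→0 ⇒ 8;  out=∅∪out(8)={4}
  fail(11) 'acbb': from fail(10)=14 chase 'b': 14 ⇒ 15;  out=∅∪out(15)=∅
  fail(16) 'cbbc': from fail(15)=17 chase 'c': 17 ⇒ 18;  out={3}∪out(18)={3}
  fail(20) 'bcbb': from fail(19)=14 chase 'b': 14 ⇒ 15;  out=∅∪out(15)=∅
  fail(7) 'ccbaa': from fail(6)=8 chase 'a': 8→0 ⇒ 8;  out={1}∪out(8)={1,4}
  fail(12) 'acbbb': from fail(11)=15 chase 'b': 15→17→0 ⇒ 17;  out=∅∪out(17)=∅
  fail(21) 'bcbbc': from fail(20)=15 chase 'c': 15 ⇒ 16;  out={5}∪out(16)={3,5}
  fail(13) 'acbbba': from fail(12)=17 chase 'a': 17→0 ⇒ 8;  out={2}∪out(8)={2,4}

Run:
pos 0 'a': at 8  → match P4@[0:0]
pos 1 'c': at 9
pos 2 'a': at 2 ·f  → match P4@[2:2]
pos 3 'b': at 3  → match P0@[1:3],P6@[2:3]
pos 4 'c': at 18 ·f
pos 5 'b': at 19
pos 6 'b': at 20
pos 7 'c': at 21  → match P3@[4:7],P5@[3:7]
pos 8 'c': at 4 ·f
pos 9 'b': at 5
pos 10 'c': at 18 ·f
pos 11 'b': at 19
pos 12 'b': at 20
pos 13 'c': at 21  → match P3@[10:13],P5@[9:13]
pos 14 'b': at 19 ·f
pos 15 'a': at 8 ·f  → match P4@[15:15]
pos 16 'b': at 22  → match P6@[15:16]
pos 17 'a': at 8 ·f  → match P4@[17:17]
pos 18 'c': at 9
pos 19 'b': at 10
pos 20 'b': at 11
pos 21 'c': at 16 ·f  → match P3@[18:21]
pos 22 'c': at 4 ·f
pos 23 'a': at 2 ·f  → match P4@[23:23]
pos 24 'c': at 9 ·f
pos 25 'b': at 10
pos 26 'b': at 11
pos 27 'b': at 12
pos 28 'a': at 13  → match P2@[23:28],P4@[28:28]
pos 29 'b': at 22 ·f  → match P6@[28:29]
pos 30 'a': at 8 ·f  → match P4@[30:30]
pos 31 'a': at 8 ·f  → match P4@[31:31]
pos 32 'c': at 9
pos 33 'c': at 4 ·f
pos 34 'b': at 5
pos 35 'a': at 6  → match P4@[35:35]
pos 36 'a': at 7  → match P1@[32:36],P4@[36:36]
pos 37 'c': at 9 ·f
pos 38 'b': at 10
pos 39 'b': at 11
pos 40 'c': at 16 ·f  → match P3@[37:40]
pos 41 'b': at 19 ·f
pos 42 'c': at 18 ·f
pos 43 'c': at 4 ·f
pos 44 'c': at 4 ·f
pos 45 'a': at 2 ·f  → match P4@[45:45]
pos 46 'c': at 9 ·f
pos 47 'b': at 10
pos 48 'c': at 18 ·f
pos 49 'b': at 19
pos 50 'b': at 20

All matches (sorted): [[0,4],[2,4],[3,0],[3,6],[7,3],[7,5],[13,3],[13,5],[15,4],[16,6],[17,4],[21,3],[23,4],[28,2],[28,4],[29,6],[30,4],[31,4],[35,4],[36,1],[36,4],[40,3],[45,4]]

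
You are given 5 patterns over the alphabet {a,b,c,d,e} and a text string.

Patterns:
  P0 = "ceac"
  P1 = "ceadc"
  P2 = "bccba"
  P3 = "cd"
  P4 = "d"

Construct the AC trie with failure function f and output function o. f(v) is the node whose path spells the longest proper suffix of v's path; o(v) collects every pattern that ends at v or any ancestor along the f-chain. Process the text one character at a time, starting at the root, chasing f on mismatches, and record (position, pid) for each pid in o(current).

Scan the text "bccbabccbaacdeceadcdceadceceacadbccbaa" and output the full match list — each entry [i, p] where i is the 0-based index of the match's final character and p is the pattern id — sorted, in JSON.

Build:
Trie nodes:
  n0 'ε': b→7 c→1 d→13
  n1 'c': d→12 e→2
  n2 'ce': a→3
  n3 'cea': c→4 d→5
  n4 'ceac': ·  ←P0
  n5 'cead': c→6
  n6 'ceadc': ·  ←P1
  n7 'b': c→8
  n8 'bc': c→9
  n9 'bcc': b→10
  n10 'bccb': a→11
  n11 'bccba': ·  ←P2
  n12 'cd': ·  ←P3
  n13 'd': ·  ←P4

BFS fail/out derivation:
  n1('c'): parent n0 fail=0; on 'c' 0 → fail=0;  out ∅∪∅=∅
  n7('b'): parent n0 fail=0; on 'b' 0 → fail=0;  out ∅∪∅=∅
  n13('d'): parent n0 fail=0; on 'd' 0 → fail=0;  out {4}∪∅={4}
  n2('ce'): parent n1 fail=0; on 'e' 0 → fail=0;  out ∅∪∅=∅
  n8('bc'): parent n7 fail=0; on 'c' 0 → fail=1;  out ∅∪∅=∅
  n12('cd'): parent n1 fail=0; on 'd' 0 → fail=13;  out {3}∪{4}={3,4}
  n3('cea'): parent n2 fail=0; on 'a' 0 → fail=0;  out ∅∪∅=∅
  n9('bcc'): parent n8 fail=1; on 'c' 1→0 → fail=1;  out ∅∪∅=∅
  n4('ceac'): parent n3 fail=0; on 'c' 0 → fail=1;  out {0}∪∅={0}
  n5('cead'): parent n3 fail=0; on 'd' 0 → fail=13;  out ∅∪{4}={4}
  n10('bccb'): parent n9 fail=1; on 'b' 1→0 → fail=7;  out ∅∪∅=∅
  n6('ceadc'): parent n5 fail=13; on 'c' 13→0 → fail=1;  out {1}∪∅={1}
  n11('bccba'): parent n10 fail=7; on 'a' 7→0 → fail=0;  out {2}∪∅={2}

Text stream:
i=0 'b': node 0→7
i=1 'c': node 7→8
i=2 'c': node 8→9
i=3 'b': node 9→10
i=4 'a': node 10→11  emit P2@[0:4]
i=5 'b': node 11→7 (via fail)
i=6 'c': node 7→8
i=7 'c': node 8→9
i=8 'b': node 9→10
i=9 'a': node 10→11  emit P2@[5:9]
i=10 'a': node 11→0 (via fail)
i=11 'c': node 0→1
i=12 'd': node 1→12  emit P3@[11:12],P4@[12:12]
i=13 'e': node 12→0 (via fail)
i=14 'c': node 0→1
i=15 'e': node 1→2
i=16 'a': node 2→3
i=17 'd': node 3→5  emit P4@[17:17]
i=18 'c': node 5→6  emit P1@[14:18]
i=19 'd': node 6→12 (via fail)  emit P3@[18:19],P4@[19:19]
i=20 'c': node 12→1 (via fail)
i=21 'e': node 1→2
i=22 'a': node 2→3
i=23 'd': node 3→5  emit P4@[23:23]
i=24 'c': node 5→6  emit P1@[20:24]
i=25 'e': node 6→2 (via fail)
i=26 'c': node 2→1 (via fail)
i=27 'e': node 1→2
i=28 'a': node 2→3
i=29 'c': node 3→4  emit P0@[26:29]
i=30 'a': node 4→0 (via fail)
i=31 'd': node 0→13  emit P4@[31:31]
i=32 'b': node 13→7 (via fail)
i=33 'c': node 7→8
i=34 'c': node 8→9
i=35 'b': node 9→10
i=36 'a': node 10→11  emit P2@[32:36]
i=37 'a': node 11→0 (via fail)

All matches (sorted): [[4,2],[9,2],[12,3],[12,4],[17,4],[18,1],[19,3],[19,4],[23,4],[24,1],[29,0],[31,4],[36,2]]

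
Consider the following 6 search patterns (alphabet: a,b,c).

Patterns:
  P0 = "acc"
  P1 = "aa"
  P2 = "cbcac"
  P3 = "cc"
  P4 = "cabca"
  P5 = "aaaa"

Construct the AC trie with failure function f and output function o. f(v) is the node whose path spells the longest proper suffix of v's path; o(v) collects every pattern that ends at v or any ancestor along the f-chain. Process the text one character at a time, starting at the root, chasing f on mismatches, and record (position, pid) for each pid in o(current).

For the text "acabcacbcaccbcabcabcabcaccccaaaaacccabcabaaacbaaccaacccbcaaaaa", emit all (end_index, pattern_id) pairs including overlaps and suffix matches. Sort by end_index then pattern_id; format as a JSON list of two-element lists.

Build:
Trie nodes:
  0='ε' goto a→1 c→5
  1='a' goto a→4 c→2
  2='ac' goto c→3
  3='acc' goto ·  ←P0
  4='aa' goto a→15  ←P1
  5='c' goto a→11 b→6 c→10
  6='cb' goto c→7
  7='cbc' goto a→8
  8='cbca' goto c→9
  9='cbcac' goto ·  ←P2
  10='cc' goto ·  ←P3
  11='ca' goto b→12
  12='cab' goto c→13
  13='cabc' goto a→14
  14='cabca' goto ·  ←P4
  15='aaa' goto a→16
  16='aaaa' goto ·  ←P5

BFS fail/out derivation:
  n1('a'): parent n0 fail=0; on 'a' 0 → fail=0;  out ∅∪∅=∅
  n5('c'): parent n0 fail=0; on 'c' 0 → fail=0;  out ∅∪∅=∅
  n2('ac'): parent n1 fail=0; on 'c' 0 → fail=5;  out ∅∪∅=∅
  n4('aa'): parent n1 fail=0; on 'a' 0 → fail=1;  out {1}∪∅={1}
  n6('cb'): parent n5 fail=0; on 'b' 0 → fail=0;  out ∅∪∅=∅
  n10('cc'): parent n5 fail=0; on 'c' 0 → fail=5;  out {3}∪∅={3}
  n11('ca'): parent n5 fail=0; on 'a' 0 → fail=1;  out ∅∪∅=∅
  n3('acc'): parent n2 fail=5; on 'c' 5 → fail=10;  out {0}∪{3}={0,3}
  n7('cbc'): parent n6 fail=0; on 'c' 0 → fail=5;  out ∅∪∅=∅
  n12('cab'): parent n11 fail=1; on 'b' 1→0 → fail=0;  out ∅∪∅=∅
  n15('aaa'): parent n4 fail=1; on 'a' 1 → fail=4;  out ∅∪{1}={1}
  n8('cbca'): parent n7 fail=5; on 'a' 5 → fail=11;  out ∅∪∅=∅
  n13('cabc'): parent n12 fail=0; on 'c' 0 → fail=5;  out ∅∪∅=∅
  n16('aaaa'): parent n15 fail=4; on 'a' 4 → fail=15;  out {5}∪{1}={1,5}
  n9('cbcac'): parent n8 fail=11; on 'c' 11→1 → fail=2;  out {2}∪∅={2}
  n14('cabca'): parent n13 fail=5; on 'a' 5 → fail=11;  out {4}∪∅={4}

Text stream:
pos 0 'a': at 1
pos 1 'c': at 2
pos 2 'a': at 11 ·f
pos 3 'b': at 12
pos 4 'c': at 13
pos 5 'a': at 14  ** P4@[1:5]
pos 6 'c': at 2 ·f
pos 7 'b': at 6 ·f
pos 8 'c': at 7
pos 9 'a': at 8
pos 10 'c': at 9  ** P2@[6:10]
pos 11 'c': at 3 ·f  ** P0@[9:11],P3@[10:11]
pos 12 'b': at 6 ·f
pos 13 'c': at 7
pos 14 'a': at 8
pos 15 'b': at 12 ·f
pos 16 'c': at 13
pos 17 'a': at 14  ** P4@[13:17]
pos 18 'b': at 12 ·f
pos 19 'c': at 13
pos 20 'a': at 14  ** P4@[16:20]
pos 21 'b': at 12 ·f
pos 22 'c': at 13
pos 23 'a': at 14  ** P4@[19:23]
pos 24 'c': at 2 ·f
pos 25 'c': at 3  ** P0@[23:25],P3@[24:25]
pos 26 'c': at 10 ·f  ** P3@[25:26]
pos 27 'c': at 10 ·f  ** P3@[26:27]
pos 28 'a': at 11 ·f
pos 29 'a': at 4 ·f  ** P1@[28:29]
pos 30 'a': at 15  ** P1@[29:30]
pos 31 'a': at 16  ** P1@[30:31],P5@[28:31]
pos 32 'a': at 16 ·f  ** P1@[31:32],P5@[29:32]
pos 33 'c': at 2 ·f
pos 34 'c': at 3  ** P0@[32:34],P3@[33:34]
pos 35 'c': at 10 ·f  ** P3@[34:35]
pos 36 'a': at 11 ·f
pos 37 'b': at 12
pos 38 'c': at 13
pos 39 'a': at 14  ** P4@[35:39]
pos 40 'b': at 12 ·f
pos 41 'a': at 1 ·f
pos 42 'a': at 4  ** P1@[41:42]
pos 43 'a': at 15  ** P1@[42:43]
pos 44 'c': at 2 ·f
pos 45 'b': at 6 ·f
pos 46 'a': at 1 ·f
pos 47 'a': at 4  ** P1@[46:47]
pos 48 'c': at 2 ·f
pos 49 'c': at 3  ** P0@[47:49],P3@[48:49]
pos 50 'a': at 11 ·f
pos 51 'a': at 4 ·f  ** P1@[50:51]
pos 52 'c': at 2 ·f
pos 53 'c': at 3  ** P0@[51:53],P3@[52:53]
pos 54 'c': at 10 ·f  ** P3@[53:54]
pos 55 'b': at 6 ·f
pos 56 'c': at 7
pos 57 'a': at 8
pos 58 'a': at 4 ·f  ** P1@[57:58]
pos 59 'a': at 15  ** P1@[58:59]
pos 60 'a': at 16  ** P1@[59:60],P5@[57:60]
pos 61 'a': at 16 ·f  ** P1@[60:61],P5@[58:61]

Result: [[5,4],[10,2],[11,0],[11,3],[17,4],[20,4],[23,4],[25,0],[25,3],[26,3],[27,3],[29,1],[30,1],[31,1],[31,5],[32,1],[32,5],[34,0],[34,3],[35,3],[39,4],[42,1],[43,1],[47,1],[49,0],[49,3],[51,1],[53,0],[53,3],[54,3],[58,1],[59,1],[60,1],[60,5],[61,1],[61,5]]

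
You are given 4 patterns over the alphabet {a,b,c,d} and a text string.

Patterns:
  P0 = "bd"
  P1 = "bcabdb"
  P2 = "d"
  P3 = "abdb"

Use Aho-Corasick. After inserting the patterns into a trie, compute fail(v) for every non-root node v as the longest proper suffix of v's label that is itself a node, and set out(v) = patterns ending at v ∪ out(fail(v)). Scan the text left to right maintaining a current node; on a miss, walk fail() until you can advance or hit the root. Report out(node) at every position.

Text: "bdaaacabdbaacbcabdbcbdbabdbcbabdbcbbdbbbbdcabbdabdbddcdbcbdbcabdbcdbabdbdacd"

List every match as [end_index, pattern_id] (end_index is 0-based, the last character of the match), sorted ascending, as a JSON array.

Build automaton:
Trie nodes:
  n0 'ε': a→9 b→1 d→8
  n1 'b': c→3 d→2
  n2 'bd': ·  [P0 ends]
  n3 'bc': a→4
  n4 'bca': b→5
  n5 'bcab': d→6
  n6 'bcabd': b→7
  n7 'bcabdb': ·  [P1 ends]
  n8 'd': ·  [P2 ends]
  n9 'a': b→10
  n10 'ab': d→11
  n11 'abd': b→12
  n12 'abdb': ·  [P3 ends]

Failure links (BFS by depth):
  fail(1) 'b': from fail(0)=0 chase 'b': 0 ⇒ 0;  out=∅∪out(0)=∅
  fail(8) 'd': from fail(0)=0 chase 'd': 0 ⇒ 0;  out={2}∪out(0)={2}
  fail(9) 'a': from fail(0)=0 chase 'a': 0 ⇒ 0;  out=∅∪out(0)=∅
  fail(2) 'bd': from fail(1)=0 chase 'd': 0 ⇒ 8;  out={0}∪out(8)={0,2}
  fail(3) 'bc': from fail(1)=0 chase 'c': 0 ⇒ 0;  out=∅∪out(0)=∅
  fail(10) 'ab': from fail(9)=0 chase 'b': 0 ⇒ 1;  out=∅∪out(1)=∅
  fail(4) 'bca': from fail(3)=0 chase 'a': 0 ⇒ 9;  out=∅∪out(9)=∅
  fail(11) 'abd': from fail(10)=1 chase 'd': 1 ⇒ 2;  out=∅∪out(2)={0,2}
  fail(5) 'bcab': from fail(4)=9 chase 'b': 9 ⇒ 10;  out=∅∪out(10)=∅
  fail(12) 'abdb': from fail(11)=2 chase 'b': 2→8→0 ⇒ 1;  out={3}∪out(1)={3}
  fail(6) 'bcabd': from fail(5)=10 chase 'd': 10 ⇒ 11;  out=∅∪out(11)={0,2}
  fail(7) 'bcabdb': from fail(6)=11 chase 'b': 11 ⇒ 12;  out={1}∪out(12)={1,3}

Run:
[0] read 'b'  n0⇒n1
[1] read 'd'  n1⇒n2  → match P0@[0:1],P2@[1:1]
[2] read 'a'  n2⇒n9 (fail-walked)
[3] read 'a'  n9⇒n9 (fail-walked)
[4] read 'a'  n9⇒n9 (fail-walked)
[5] read 'c'  n9⇒n0 (fail-walked)
[6] read 'a'  n0⇒n9
[7] read 'b'  n9⇒n10
[8] read 'd'  n10⇒n11  → match P0@[7:8],P2@[8:8]
[9] read 'b'  n11⇒n12  → match P3@[6:9]
[10] read 'a'  n12⇒n9 (fail-walked)
[11] read 'a'  n9⇒n9 (fail-walked)
[12] read 'c'  n9⇒n0 (fail-walked)
[13] read 'b'  n0⇒n1
[14] read 'c'  n1⇒n3
[15] read 'a'  n3⇒n4
[16] read 'b'  n4⇒n5
[17] read 'd'  n5⇒n6  → match P0@[16:17],P2@[17:17]
[18] read 'b'  n6⇒n7  → match P1@[13:18],P3@[15:18]
[19] read 'c'  n7⇒n3 (fail-walked)
[20] read 'b'  n3⇒n1 (fail-walked)
[21] read 'd'  n1⇒n2  → match P0@[20:21],P2@[21:21]
[22] read 'b'  n2⇒n1 (fail-walked)
[23] read 'a'  n1⇒n9 (fail-walked)
[24] read 'b'  n9⇒n10
[25] read 'd'  n10⇒n11  → match P0@[24:25],P2@[25:25]
[26] read 'b'  n11⇒n12  → match P3@[23:26]
[27] read 'c'  n12⇒n3 (fail-walked)
[28] read 'b'  n3⇒n1 (fail-walked)
[29] read 'a'  n1⇒n9 (fail-walked)
[30] read 'b'  n9⇒n10
[31] read 'd'  n10⇒n11  → match P0@[30:31],P2@[31:31]
[32] read 'b'  n11⇒n12  → match P3@[29:32]
[33] read 'c'  n12⇒n3 (fail-walked)
[34] read 'b'  n3⇒n1 (fail-walked)
[35] read 'b'  n1⇒n1 (fail-walked)
[36] read 'd'  n1⇒n2  → match P0@[35:36],P2@[36:36]
[37] read 'b'  n2⇒n1 (fail-walked)
[38] read 'b'  n1⇒n1 (fail-walked)
[39] read 'b'  n1⇒n1 (fail-walked)
[40] read 'b'  n1⇒n1 (fail-walked)
[41] read 'd'  n1⇒n2  → match P0@[40:41],P2@[41:41]
[42] read 'c'  n2⇒n0 (fail-walked)
[43] read 'a'  n0⇒n9
[44] read 'b'  n9⇒n10
[45] read 'b'  n10⇒n1 (fail-walked)
[46] read 'd'  n1⇒n2  → match P0@[45:46],P2@[46:46]
[47] read 'a'  n2⇒n9 (fail-walked)
[48] read 'b'  n9⇒n10
[49] read 'd'  n10⇒n11  → match P0@[48:49],P2@[49:49]
[50] read 'b'  n11⇒n12  → match P3@[47:50]
[51] read 'd'  n12⇒n2 (fail-walked)  → match P0@[50:51],P2@[51:51]
[52] read 'd'  n2⇒n8 (fail-walked)  → match P2@[52:52]
[53] read 'c'  n8⇒n0 (fail-walked)
[54] read 'd'  n0⇒n8  → match P2@[54:54]
[55] read 'b'  n8⇒n1 (fail-walked)
[56] read 'c'  n1⇒n3
[57] read 'b'  n3⇒n1 (fail-walked)
[58] read 'd'  n1⇒n2  → match P0@[57:58],P2@[58:58]
[59] read 'b'  n2⇒n1 (fail-walked)
[60] read 'c'  n1⇒n3
[61] read 'a'  n3⇒n4
[62] read 'b'  n4⇒n5
[63] read 'd'  n5⇒n6  → match P0@[62:63],P2@[63:63]
[64] read 'b'  n6⇒n7  → match P1@[59:64],P3@[61:64]
[65] read 'c'  n7⇒n3 (fail-walked)
[66] read 'd'  n3⇒n8 (fail-walked)  → match P2@[66:66]
[67] read 'b'  n8⇒n1 (fail-walked)
[68] read 'a'  n1⇒n9 (fail-walked)
[69] read 'b'  n9⇒n10
[70] read 'd'  n10⇒n11  → match P0@[69:70],P2@[70:70]
[71] read 'b'  n11⇒n12  → match P3@[68:71]
[72] read 'd'  n12⇒n2 (fail-walked)  → match P0@[71:72],P2@[72:72]
[73] read 'a'  n2⇒n9 (fail-walked)
[74] read 'c'  n9⇒n0 (fail-walked)
[75] read 'd'  n0⇒n8  → match P2@[75:75]

All matches (sorted): [[1,0],[1,2],[8,0],[8,2],[9,3],[17,0],[17,2],[18,1],[18,3],[21,0],[21,2],[25,0],[25,2],[26,3],[31,0],[31,2],[32,3],[36,0],[36,2],[41,0],[41,2],[46,0],[46,2],[49,0],[49,2],[50,3],[51,0],[51,2],[52,2],[54,2],[58,0],[58,2],[63,0],[63,2],[64,1],[64,3],[66,2],[70,0],[70,2],[71,3],[72,0],[72,2],[75,2]]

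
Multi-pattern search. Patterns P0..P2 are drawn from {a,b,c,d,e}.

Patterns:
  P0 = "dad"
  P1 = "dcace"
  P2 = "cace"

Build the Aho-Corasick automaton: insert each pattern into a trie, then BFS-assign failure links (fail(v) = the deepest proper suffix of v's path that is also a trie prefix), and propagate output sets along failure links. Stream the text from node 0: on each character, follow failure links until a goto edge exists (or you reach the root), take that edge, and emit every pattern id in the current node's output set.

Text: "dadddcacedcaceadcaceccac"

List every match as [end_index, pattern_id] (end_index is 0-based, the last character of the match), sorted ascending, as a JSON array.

Construct AC machine:
Trie (insert patterns):
  0='ε' goto c→8 d→1
  1='d' goto a→2 c→4
  2='da' goto d→3
  3='dad' goto ·  [P0 ends]
  4='dc' goto a→5
  5='dca' goto c→6
  6='dcac' goto e→7
  7='dcace' goto ·  [P1 ends]
  8='c' goto a→9
  9='ca' goto c→10
  10='cac' goto e→11
  11='cace' goto ·  [P2 ends]

BFS fail/out derivation:
  fail(1) 'd': from fail(0)=0 chase 'd': 0 ⇒ 0;  out=∅∪out(0)=∅
  fail(8) 'c': from fail(0)=0 chase 'c': 0 ⇒ 0;  out=∅∪out(0)=∅
  fail(2) 'da': from fail(1)=0 chase 'a': 0 ⇒ 0;  out=∅∪out(0)=∅
  fail(4) 'dc': from fail(1)=0 chase 'c': 0 ⇒ 8;  out=∅∪out(8)=∅
  fail(9) 'ca': from fail(8)=0 chase 'a': 0 ⇒ 0;  out=∅∪out(0)=∅
  fail(3) 'dad': from fail(2)=0 chase 'd': 0 ⇒ 1;  out={0}∪out(1)={0}
  fail(5) 'dca': from fail(4)=8 chase 'a': 8 ⇒ 9;  out=∅∪out(9)=∅
  fail(10) 'cac': from fail(9)=0 chase 'c': 0 ⇒ 8;  out=∅∪out(8)=∅
  fail(6) 'dcac': from fail(5)=9 chase 'c': 9 ⇒ 10;  out=∅∪out(10)=∅
  fail(11) 'cace': from fail(10)=8 chase 'e': 8→0 ⇒ 0;  out={2}∪out(0)={2}
  fail(7) 'dcace': from fail(6)=10 chase 'e': 10 ⇒ 11;  out={1}∪out(11)={1,2}

Text stream:
i=0 'd': node 0→1
i=1 'a': node 1→2
i=2 'd': node 2→3  emit P0@[0:2]
i=3 'd': node 3→1 (via fail)
i=4 'd': node 1→1 (via fail)
i=5 'c': node 1→4
i=6 'a': node 4→5
i=7 'c': node 5→6
i=8 'e': node 6→7  emit P1@[4:8],P2@[5:8]
i=9 'd': node 7→1 (via fail)
i=10 'c': node 1→4
i=11 'a': node 4→5
i=12 'c': node 5→6
i=13 'e': node 6→7  emit P1@[9:13],P2@[10:13]
i=14 'a': node 7→0 (via fail)
i=15 'd': node 0→1
i=16 'c': node 1→4
i=17 'a': node 4→5
i=18 'c': node 5→6
i=19 'e': node 6→7  emit P1@[15:19],P2@[16:19]
i=20 'c': node 7→8 (via fail)
i=21 'c': node 8→8 (via fail)
i=22 'a': node 8→9
i=23 'c': node 9→10

Result: [[2,0],[8,1],[8,2],[13,1],[13,2],[19,1],[19,2]]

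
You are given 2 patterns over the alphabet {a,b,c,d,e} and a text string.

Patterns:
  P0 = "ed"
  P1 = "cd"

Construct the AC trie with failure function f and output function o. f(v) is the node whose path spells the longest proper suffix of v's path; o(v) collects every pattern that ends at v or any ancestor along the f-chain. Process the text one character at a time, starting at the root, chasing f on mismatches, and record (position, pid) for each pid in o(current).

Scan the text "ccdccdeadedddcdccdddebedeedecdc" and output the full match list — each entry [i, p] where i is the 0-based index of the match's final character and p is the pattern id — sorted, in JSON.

Build automaton:
Trie (insert patterns):
  0='ε' goto c→3 e→1
  1='e' goto d→2
  2='ed' goto ·  ←P0
  3='c' goto d→4
  4='cd' goto ·  ←P1

BFS fail/out derivation:
  fail(1) 'e': from fail(0)=0 chase 'e': 0 ⇒ 0;  out=∅∪out(0)=∅
  fail(3) 'c': from fail(0)=0 chase 'c': 0 ⇒ 0;  out=∅∪out(0)=∅
  fail(2) 'ed': from fail(1)=0 chase 'd': 0 ⇒ 0;  out={0}∪out(0)={0}
  fail(4) 'cd': from fail(3)=0 chase 'd': 0 ⇒ 0;  out={1}∪out(0)={1}

Scan:
[0] read 'c'  n0⇒n3
[1] read 'c'  n3⇒n3 (fail-walked)
[2] read 'd'  n3⇒n4  → match P1@[1:2]
[3] read 'c'  n4⇒n3 (fail-walked)
[4] read 'c'  n3⇒n3 (fail-walked)
[5] read 'd'  n3⇒n4  → match P1@[4:5]
[6] read 'e'  n4⇒n1 (fail-walked)
[7] read 'a'  n1⇒n0 (fail-walked)
[8] read 'd'  n0⇒n0
[9] read 'e'  n0⇒n1
[10] read 'd'  n1⇒n2  → match P0@[9:10]
[11] read 'd'  n2⇒n0 (fail-walked)
[12] read 'd'  n0⇒n0
[13] read 'c'  n0⇒n3
[14] read 'd'  n3⇒n4  → match P1@[13:14]
[15] read 'c'  n4⇒n3 (fail-walked)
[16] read 'c'  n3⇒n3 (fail-walked)
[17] read 'd'  n3⇒n4  → match P1@[16:17]
[18] read 'd'  n4⇒n0 (fail-walked)
[19] read 'd'  n0⇒n0
[20] read 'e'  n0⇒n1
[21] read 'b'  n1⇒n0 (fail-walked)
[22] read 'e'  n0⇒n1
[23] read 'd'  n1⇒n2  → match P0@[22:23]
[24] read 'e'  n2⇒n1 (fail-walked)
[25] read 'e'  n1⇒n1 (fail-walked)
[26] read 'd'  n1⇒n2  → match P0@[25:26]
[27] read 'e'  n2⇒n1 (fail-walked)
[28] read 'c'  n1⇒n3 (fail-walked)
[29] read 'd'  n3⇒n4  → match P1@[28:29]
[30] read 'c'  n4⇒n3 (fail-walked)

Result: [[2,1],[5,1],[10,0],[14,1],[17,1],[23,0],[26,0],[29,1]]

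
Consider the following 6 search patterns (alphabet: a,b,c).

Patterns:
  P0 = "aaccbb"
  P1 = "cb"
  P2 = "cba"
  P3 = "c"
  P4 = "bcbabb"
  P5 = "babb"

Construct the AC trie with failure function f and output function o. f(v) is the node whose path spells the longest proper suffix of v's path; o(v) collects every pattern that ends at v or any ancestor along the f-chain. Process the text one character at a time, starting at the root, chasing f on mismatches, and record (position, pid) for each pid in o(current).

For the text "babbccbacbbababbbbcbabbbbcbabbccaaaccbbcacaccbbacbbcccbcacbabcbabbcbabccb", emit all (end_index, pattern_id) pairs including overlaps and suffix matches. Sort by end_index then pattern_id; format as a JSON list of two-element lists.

Build:
Trie nodes:
  n0 'ε': a→1 b→10 c→7
  n1 'a': a→2
  n2 'aa': c→3
  n3 'aac': c→4
  n4 'aacc': b→5
  n5 'aaccb': b→6
  n6 'aaccbb': ·  [P0 ends]
  n7 'c': b→8  [P3 ends]
  n8 'cb': a→9  [P1 ends]
  n9 'cba': ·  [P2 ends]
  n10 'b': a→16 c→11
  n11 'bc': b→12
  n12 'bcb': a→13
  n13 'bcba': b→14
  n14 'bcbab': b→15
  n15 'bcbabb': ·  [P4 ends]
  n16 'ba': b→17
  n17 'bab': b→18
  n18 'babb': ·  [P5 ends]

Failure links (BFS by depth):
  n1('a'): parent n0 fail=0; on 'a' 0 → fail=0;  out ∅∪∅=∅
  n7('c'): parent n0 fail=0; on 'c' 0 → fail=0;  out {3}∪∅={3}
  n10('b'): parent n0 fail=0; on 'b' 0 → fail=0;  out ∅∪∅=∅
  n2('aa'): parent n1 fail=0; on 'a' 0 → fail=1;  out ∅∪∅=∅
  n8('cb'): parent n7 fail=0; on 'b' 0 → fail=10;  out {1}∪∅={1}
  n11('bc'): parent n10 fail=0; on 'c' 0 → fail=7;  out ∅∪{3}={3}
  n16('ba'): parent n10 fail=0; on 'a' 0 → fail=1;  out ∅∪∅=∅
  n3('aac'): parent n2 fail=1; on 'c' 1→0 → fail=7;  out ∅∪{3}={3}
  n9('cba'): parent n8 fail=10; on 'a' 10 → fail=16;  out {2}∪∅={2}
  n12('bcb'): parent n11 fail=7; on 'b' 7 → fail=8;  out ∅∪{1}={1}
  n17('bab'): parent n16 fail=1; on 'b' 1→0 → fail=10;  out ∅∪∅=∅
  n4('aacc'): parent n3 fail=7; on 'c' 7→0 → fail=7;  out ∅∪{3}={3}
  n13('bcba'): parent n12 fail=8; on 'a' 8 → fail=9;  out ∅∪{2}={2}
  n18('babb'): parent n17 fail=10; on 'b' 10→0 → fail=10;  out {5}∪∅={5}
  n5('aaccb'): parent n4 fail=7; on 'b' 7 → fail=8;  out ∅∪{1}={1}
  n14('bcbab'): parent n13 fail=9; on 'b' 9→16 → fail=17;  out ∅∪∅=∅
  n6('aaccbb'): parent n5 fail=8; on 'b' 8→10→0 → fail=10;  out {0}∪∅={0}
  n15('bcbabb'): parent n14 fail=17; on 'b' 17 → fail=18;  out {4}∪{5}={4,5}

Text stream:
[0] read 'b'  n0⇒n10
[1] read 'a'  n10⇒n16
[2] read 'b'  n16⇒n17
[3] read 'b'  n17⇒n18  → match P5@[0:3]
[4] read 'c'  n18⇒n11 (fail-walked)  → match P3@[4:4]
[5] read 'c'  n11⇒n7 (fail-walked)  → match P3@[5:5]
[6] read 'b'  n7⇒n8  → match P1@[5:6]
[7] read 'a'  n8⇒n9  → match P2@[5:7]
[8] read 'c'  n9⇒n7 (fail-walked)  → match P3@[8:8]
[9] read 'b'  n7⇒n8  → match P1@[8:9]
[10] read 'b'  n8⇒n10 (fail-walked)
[11] read 'a'  n10⇒n16
[12] read 'b'  n16⇒n17
[13] read 'a'  n17⇒n16 (fail-walked)
[14] read 'b'  n16⇒n17
[15] read 'b'  n17⇒n18  → match P5@[12:15]
[16] read 'b'  n18⇒n10 (fail-walked)
[17] read 'b'  n10⇒n10 (fail-walked)
[18] read 'c'  n10⇒n11  → match P3@[18:18]
[19] read 'b'  n11⇒n12  → match P1@[18:19]
[20] read 'a'  n12⇒n13  → match P2@[18:20]
[21] read 'b'  n13⇒n14
[22] read 'b'  n14⇒n15  → match P4@[17:22],P5@[19:22]
[23] read 'b'  n15⇒n10 (fail-walked)
[24] read 'b'  n10⇒n10 (fail-walked)
[25] read 'c'  n10⇒n11  → match P3@[25:25]
[26] read 'b'  n11⇒n12  → match P1@[25:26]
[27] read 'a'  n12⇒n13  → match P2@[25:27]
[28] read 'b'  n13⇒n14
[29] read 'b'  n14⇒n15  → match P4@[24:29],P5@[26:29]
[30] read 'c'  n15⇒n11 (fail-walked)  → match P3@[30:30]
[31] read 'c'  n11⇒n7 (fail-walked)  → match P3@[31:31]
[32] read 'a'  n7⇒n1 (fail-walked)
[33] read 'a'  n1⇒n2
[34] read 'a'  n2⇒n2 (fail-walked)
[35] read 'c'  n2⇒n3  → match P3@[35:35]
[36] read 'c'  n3⇒n4  → match P3@[36:36]
[37] read 'b'  n4⇒n5  → match P1@[36:37]
[38] read 'b'  n5⇒n6  → match P0@[33:38]
[39] read 'c'  n6⇒n11 (fail-walked)  → match P3@[39:39]
[40] read 'a'  n11⇒n1 (fail-walked)
[41] read 'c'  n1⇒n7 (fail-walked)  → match P3@[41:41]
[42] read 'a'  n7⇒n1 (fail-walked)
[43] read 'c'  n1⇒n7 (fail-walked)  → match P3@[43:43]
[44] read 'c'  n7⇒n7 (fail-walked)  → match P3@[44:44]
[45] read 'b'  n7⇒n8  → match P1@[44:45]
[46] read 'b'  n8⇒n10 (fail-walked)
[47] read 'a'  n10⇒n16
[48] read 'c'  n16⇒n7 (fail-walked)  → match P3@[48:48]
[49] read 'b'  n7⇒n8  → match P1@[48:49]
[50] read 'b'  n8⇒n10 (fail-walked)
[51] read 'c'  n10⇒n11  → match P3@[51:51]
[52] read 'c'  n11⇒n7 (fail-walked)  → match P3@[52:52]
[53] read 'c'  n7⇒n7 (fail-walked)  → match P3@[53:53]
[54] read 'b'  n7⇒n8  → match P1@[53:54]
[55] read 'c'  n8⇒n11 (fail-walked)  → match P3@[55:55]
[56] read 'a'  n11⇒n1 (fail-walked)
[57] read 'c'  n1⇒n7 (fail-walked)  → match P3@[57:57]
[58] read 'b'  n7⇒n8  → match P1@[57:58]
[59] read 'a'  n8⇒n9  → match P2@[57:59]
[60] read 'b'  n9⇒n17 (fail-walked)
[61] read 'c'  n17⇒n11 (fail-walked)  → match P3@[61:61]
[62] read 'b'  n11⇒n12  → match P1@[61:62]
[63] read 'a'  n12⇒n13  → match P2@[61:63]
[64] read 'b'  n13⇒n14
[65] read 'b'  n14⇒n15  → match P4@[60:65],P5@[62:65]
[66] read 'c'  n15⇒n11 (fail-walked)  → match P3@[66:66]
[67] read 'b'  n11⇒n12  → match P1@[66:67]
[68] read 'a'  n12⇒n13  → match P2@[66:68]
[69] read 'b'  n13⇒n14
[70] read 'c'  n14⇒n11 (fail-walked)  → match P3@[70:70]
[71] read 'c'  n11⇒n7 (fail-walked)  → match P3@[71:71]
[72] read 'b'  n7⇒n8  → match P1@[71:72]

Result: [[3,5],[4,3],[5,3],[6,1],[7,2],[8,3],[9,1],[15,5],[18,3],[19,1],[20,2],[22,4],[22,5],[25,3],[26,1],[27,2],[29,4],[29,5],[30,3],[31,3],[35,3],[36,3],[37,1],[38,0],[39,3],[41,3],[43,3],[44,3],[45,1],[48,3],[49,1],[51,3],[52,3],[53,3],[54,1],[55,3],[57,3],[58,1],[59,2],[61,3],[62,1],[63,2],[65,4],[65,5],[66,3],[67,1],[68,2],[70,3],[71,3],[72,1]]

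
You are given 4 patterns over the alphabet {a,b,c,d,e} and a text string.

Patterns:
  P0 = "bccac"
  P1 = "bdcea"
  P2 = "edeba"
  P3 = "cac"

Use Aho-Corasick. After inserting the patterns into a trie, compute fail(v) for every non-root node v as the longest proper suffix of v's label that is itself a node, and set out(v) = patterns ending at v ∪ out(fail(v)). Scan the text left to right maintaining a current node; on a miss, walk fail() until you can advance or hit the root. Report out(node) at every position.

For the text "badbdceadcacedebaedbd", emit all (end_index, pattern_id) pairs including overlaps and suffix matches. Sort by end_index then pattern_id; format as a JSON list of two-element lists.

Build:
Trie (insert patterns):
  n0 'ε': b→1 c→15 e→10
  n1 'b': c→2 d→6
  n2 'bc': c→3
  n3 'bcc': a→4
  n4 'bcca': c→5
  n5 'bccac': ·  [P0 ends]
  n6 'bd': c→7
  n7 'bdc': e→8
  n8 'bdce': a→9
  n9 'bdcea': ·  [P1 ends]
  n10 'e': d→11
  n11 'ed': e→12
  n12 'ede': b→13
  n13 'edeb': a→14
  n14 'edeba': ·  [P2 ends]
  n15 'c': a→16
  n16 'ca': c→17
  n17 'cac': ·  [P3 ends]

BFS fail/out derivation:
  n1('b'): parent n0 fail=0; on 'b' 0 → fail=0;  out ∅∪∅=∅
  n10('e'): parent n0 fail=0; on 'e' 0 → fail=0;  out ∅∪∅=∅
  n15('c'): parent n0 fail=0; on 'c' 0 → fail=0;  out ∅∪∅=∅
  n2('bc'): parent n1 fail=0; on 'c' 0 → fail=15;  out ∅∪∅=∅
  n6('bd'): parent n1 fail=0; on 'd' 0 → fail=0;  out ∅∪∅=∅
  n11('ed'): parent n10 fail=0; on 'd' 0 → fail=0;  out ∅∪∅=∅
  n16('ca'): parent n15 fail=0; on 'a' 0 → fail=0;  out ∅∪∅=∅
  n3('bcc'): parent n2 fail=15; on 'c' 15→0 → fail=15;  out ∅∪∅=∅
  n7('bdc'): parent n6 fail=0; on 'c' 0 → fail=15;  out ∅∪∅=∅
  n12('ede'): parent n11 fail=0; on 'e' 0 → fail=10;  out ∅∪∅=∅
  n17('cac'): parent n16 fail=0; on 'c' 0 → fail=15;  out {3}∪∅={3}
  n4('bcca'): parent n3 fail=15; on 'a' 15 → fail=16;  out ∅∪∅=∅
  n8('bdce'): parent n7 fail=15; on 'e' 15→0 → fail=10;  out ∅∪∅=∅
  n13('edeb'): parent n12 fail=10; on 'b' 10→0 → fail=1;  out ∅∪∅=∅
  n5('bccac'): parent n4 fail=16; on 'c' 16 → fail=17;  out {0}∪{3}={0,3}
  n9('bdcea'): parent n8 fail=10; on 'a' 10→0 → fail=0;  out {1}∪∅={1}
  n14('edeba'): parent n13 fail=1; on 'a' 1→0 → fail=0;  out {2}∪∅={2}

Run:
[0] read 'b'  n0⇒n1
[1] read 'a'  n1⇒n0 (via fail)
[2] read 'd'  n0⇒n0
[3] read 'b'  n0⇒n1
[4] read 'd'  n1⇒n6
[5] read 'c'  n6⇒n7
[6] read 'e'  n7⇒n8
[7] read 'a'  n8⇒n9  ** P1@[3:7]
[8] read 'd'  n9⇒n0 (via fail)
[9] read 'c'  n0⇒n15
[10] read 'a'  n15⇒n16
[11] read 'c'  n16⇒n17  ** P3@[9:11]
[12] read 'e'  n17⇒n10 (via fail)
[13] read 'd'  n10⇒n11
[14] read 'e'  n11⇒n12
[15] read 'b'  n12⇒n13
[16] read 'a'  n13⇒n14  ** P2@[12:16]
[17] read 'e'  n14⇒n10 (via fail)
[18] read 'd'  n10⇒n11
[19] read 'b'  n11⇒n1 (via fail)
[20] read 'd'  n1⇒n6

All matches (sorted): [[7,1],[11,3],[16,2]]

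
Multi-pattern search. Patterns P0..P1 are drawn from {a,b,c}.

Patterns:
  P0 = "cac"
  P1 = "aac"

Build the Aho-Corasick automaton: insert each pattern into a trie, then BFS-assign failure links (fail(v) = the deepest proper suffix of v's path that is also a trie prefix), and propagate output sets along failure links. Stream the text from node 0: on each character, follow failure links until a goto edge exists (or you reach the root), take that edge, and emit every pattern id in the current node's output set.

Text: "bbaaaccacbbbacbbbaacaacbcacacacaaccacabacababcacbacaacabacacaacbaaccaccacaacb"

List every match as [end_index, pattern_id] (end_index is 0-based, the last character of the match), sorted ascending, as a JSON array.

Construct AC machine:
Trie nodes:
  n0 'ε': a→4 c→1
  n1 'c': a→2
  n2 'ca': c→3
  n3 'cac': ·  [P0 ends]
  n4 'a': a→5
  n5 'aa': c→6
  n6 'aac': ·  [P1 ends]

Failure links (BFS by depth):
  fail(1) 'c': from fail(0)=0 chase 'c': 0 ⇒ 0;  out=∅∪out(0)=∅
  fail(4) 'a': from fail(0)=0 chase 'a': 0 ⇒ 0;  out=∅∪out(0)=∅
  fail(2) 'ca': from fail(1)=0 chase 'a': 0 ⇒ 4;  out=∅∪out(4)=∅
  fail(5) 'aa': from fail(4)=0 chase 'a': 0 ⇒ 4;  out=∅∪out(4)=∅
  fail(3) 'cac': from fail(2)=4 chase 'c': 4→0 ⇒ 1;  out={0}∪out(1)={0}
  fail(6) 'aac': from fail(5)=4 chase 'c': 4→0 ⇒ 1;  out={1}∪out(1)={1}

Text stream:
i=0 'b': node 0→0
i=1 'b': node 0→0
i=2 'a': node 0→4
i=3 'a': node 4→5
i=4 'a': node 5→5 (fail-walked)
i=5 'c': node 5→6  → match P1@[3:5]
i=6 'c': node 6→1 (fail-walked)
i=7 'a': node 1→2
i=8 'c': node 2→3  → match P0@[6:8]
i=9 'b': node 3→0 (fail-walked)
i=10 'b': node 0→0
i=11 'b': node 0→0
i=12 'a': node 0→4
i=13 'c': node 4→1 (fail-walked)
i=14 'b': node 1→0 (fail-walked)
i=15 'b': node 0→0
i=16 'b': node 0→0
i=17 'a': node 0→4
i=18 'a': node 4→5
i=19 'c': node 5→6  → match P1@[17:19]
i=20 'a': node 6→2 (fail-walked)
i=21 'a': node 2→5 (fail-walked)
i=22 'c': node 5→6  → match P1@[20:22]
i=23 'b': node 6→0 (fail-walked)
i=24 'c': node 0→1
i=25 'a': node 1→2
i=26 'c': node 2→3  → match P0@[24:26]
i=27 'a': node 3→2 (fail-walked)
i=28 'c': node 2→3  → match P0@[26:28]
i=29 'a': node 3→2 (fail-walked)
i=30 'c': node 2→3  → match P0@[28:30]
i=31 'a': node 3→2 (fail-walked)
i=32 'a': node 2→5 (fail-walked)
i=33 'c': node 5→6  → match P1@[31:33]
i=34 'c': node 6→1 (fail-walked)
i=35 'a': node 1→2
i=36 'c': node 2→3  → match P0@[34:36]
i=37 'a': node 3→2 (fail-walked)
i=38 'b': node 2→0 (fail-walked)
i=39 'a': node 0→4
i=40 'c': node 4→1 (fail-walked)
i=41 'a': node 1→2
i=42 'b': node 2→0 (fail-walked)
i=43 'a': node 0→4
i=44 'b': node 4→0 (fail-walked)
i=45 'c': node 0→1
i=46 'a': node 1→2
i=47 'c': node 2→3  → match P0@[45:47]
i=48 'b': node 3→0 (fail-walked)
i=49 'a': node 0→4
i=50 'c': node 4→1 (fail-walked)
i=51 'a': node 1→2
i=52 'a': node 2→5 (fail-walked)
i=53 'c': node 5→6  → match P1@[51:53]
i=54 'a': node 6→2 (fail-walked)
i=55 'b': node 2→0 (fail-walked)
i=56 'a': node 0→4
i=57 'c': node 4→1 (fail-walked)
i=58 'a': node 1→2
i=59 'c': node 2→3  → match P0@[57:59]
i=60 'a': node 3→2 (fail-walked)
i=61 'a': node 2→5 (fail-walked)
i=62 'c': node 5→6  → match P1@[60:62]
i=63 'b': node 6→0 (fail-walked)
i=64 'a': node 0→4
i=65 'a': node 4→5
i=66 'c': node 5→6  → match P1@[64:66]
i=67 'c': node 6→1 (fail-walked)
i=68 'a': node 1→2
i=69 'c': node 2→3  → match P0@[67:69]
i=70 'c': node 3→1 (fail-walked)
i=71 'a': node 1→2
i=72 'c': node 2→3  → match P0@[70:72]
i=73 'a': node 3→2 (fail-walked)
i=74 'a': node 2→5 (fail-walked)
i=75 'c': node 5→6  → match P1@[73:75]
i=76 'b': node 6→0 (fail-walked)

Matches: [[5,1],[8,0],[19,1],[22,1],[26,0],[28,0],[30,0],[33,1],[36,0],[47,0],[53,1],[59,0],[62,1],[66,1],[69,0],[72,0],[75,1]]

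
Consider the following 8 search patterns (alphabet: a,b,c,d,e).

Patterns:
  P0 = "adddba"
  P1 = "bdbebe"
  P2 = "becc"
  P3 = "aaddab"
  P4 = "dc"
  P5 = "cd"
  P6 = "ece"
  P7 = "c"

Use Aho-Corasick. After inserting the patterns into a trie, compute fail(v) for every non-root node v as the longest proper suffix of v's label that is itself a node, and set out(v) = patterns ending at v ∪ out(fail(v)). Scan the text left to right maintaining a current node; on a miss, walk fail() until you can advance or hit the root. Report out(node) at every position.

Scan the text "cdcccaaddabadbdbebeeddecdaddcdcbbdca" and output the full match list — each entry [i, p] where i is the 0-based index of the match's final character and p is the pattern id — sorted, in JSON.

Build:
Trie nodes:
  0='ε' goto a→1 b→7 c→23 d→21 e→25
  1='a' goto a→16 d→2
  2='ad' goto d→3
  3='add' goto d→4
  4='addd' goto b→5
  5='adddb' goto a→6
  6='adddba' goto ·  ←P0
  7='b' goto d→8 e→13
  8='bd' goto b→9
  9='bdb' goto e→10
  10='bdbe' goto b→11
  11='bdbeb' goto e→12
  12='bdbebe' goto ·  ←P1
  13='be' goto c→14
  14='bec' goto c→15
  15='becc' goto ·  ←P2
  16='aa' goto d→17
  17='aad' goto d→18
  18='aadd' goto a→19
  19='aadda' goto b→20
  20='aaddab' goto ·  ←P3
  21='d' goto c→22
  22='dc' goto ·  ←P4
  23='c' goto d→24  ←P7
  24='cd' goto ·  ←P5
  25='e' goto c→26
  26='ec' goto e→27
  27='ece' goto ·  ←P6

Failure links (BFS by depth):
  n1('a'): parent n0 fail=0; on 'a' 0 → fail=0;  out ∅∪∅=∅
  n7('b'): parent n0 fail=0; on 'b' 0 → fail=0;  out ∅∪∅=∅
  n21('d'): parent n0 fail=0; on 'd' 0 → fail=0;  out ∅∪∅=∅
  n23('c'): parent n0 fail=0; on 'c' 0 → fail=0;  out {7}∪∅={7}
  n25('e'): parent n0 fail=0; on 'e' 0 → fail=0;  out ∅∪∅=∅
  n2('ad'): parent n1 fail=0; on 'd' 0 → fail=21;  out ∅∪∅=∅
  n8('bd'): parent n7 fail=0; on 'd' 0 → fail=21;  out ∅∪∅=∅
  n13('be'): parent n7 fail=0; on 'e' 0 → fail=25;  out ∅∪∅=∅
  n16('aa'): parent n1 fail=0; on 'a' 0 → fail=1;  out ∅∪∅=∅
  n22('dc'): parent n21 fail=0; on 'c' 0 → fail=23;  out {4}∪{7}={4,7}
  n24('cd'): parent n23 fail=0; on 'd' 0 → fail=21;  out {5}∪∅={5}
  n26('ec'): parent n25 fail=0; on 'c' 0 → fail=23;  out ∅∪{7}={7}
  n3('add'): parent n2 fail=21; on 'd' 21→0 → fail=21;  out ∅∪∅=∅
  n9('bdb'): parent n8 fail=21; on 'b' 21→0 → fail=7;  out ∅∪∅=∅
  n14('bec'): parent n13 fail=25; on 'c' 25 → fail=26;  out ∅∪{7}={7}
  n17('aad'): parent n16 fail=1; on 'd' 1 → fail=2;  out ∅∪∅=∅
  n27('ece'): parent n26 fail=23; on 'e' 23→0 → fail=25;  out {6}∪∅={6}
  n4('addd'): parent n3 fail=21; on 'd' 21→0 → fail=21;  out ∅∪∅=∅
  n10('bdbe'): parent n9 fail=7; on 'e' 7 → fail=13;  out ∅∪∅=∅
  n15('becc'): parent n14 fail=26; on 'c' 26→23→0 → fail=23;  out {2}∪{7}={2,7}
  n18('aadd'): parent n17 fail=2; on 'd' 2 → fail=3;  out ∅∪∅=∅
  n5('adddb'): parent n4 fail=21; on 'b' 21→0 → fail=7;  out ∅∪∅=∅
  n11('bdbeb'): parent n10 fail=13; on 'b' 13→25→0 → fail=7;  out ∅∪∅=∅
  n19('aadda'): parent n18 fail=3; on 'a' 3→21→0 → fail=1;  out ∅∪∅=∅
  n6('adddba'): parent n5 fail=7; on 'a' 7→0 → fail=1;  out {0}∪∅={0}
  n12('bdbebe'): parent n11 fail=7; on 'e' 7 → fail=13;  out {1}∪∅={1}
  n20('aaddab'): parent n19 fail=1; on 'b' 1→0 → fail=7;  out {3}∪∅={3}

Scan:
[0] read 'c'  n0⇒n23  emit P7@[0:0]
[1] read 'd'  n23⇒n24  emit P5@[0:1]
[2] read 'c'  n24⇒n22 (via fail)  emit P4@[1:2],P7@[2:2]
[3] read 'c'  n22⇒n23 (via fail)  emit P7@[3:3]
[4] read 'c'  n23⇒n23 (via fail)  emit P7@[4:4]
[5] read 'a'  n23⇒n1 (via fail)
[6] read 'a'  n1⇒n16
[7] read 'd'  n16⇒n17
[8] read 'd'  n17⇒n18
[9] read 'a'  n18⇒n19
[10] read 'b'  n19⇒n20  emit P3@[5:10]
[11] read 'a'  n20⇒n1 (via fail)
[12] read 'd'  n1⇒n2
[13] read 'b'  n2⇒n7 (via fail)
[14] read 'd'  n7⇒n8
[15] read 'b'  n8⇒n9
[16] read 'e'  n9⇒n10
[17] read 'b'  n10⇒n11
[18] read 'e'  n11⇒n12  emit P1@[13:18]
[19] read 'e'  n12⇒n25 (via fail)
[20] read 'd'  n25⇒n21 (via fail)
[21] read 'd'  n21⇒n21 (via fail)
[22] read 'e'  n21⇒n25 (via fail)
[23] read 'c'  n25⇒n26  emit P7@[23:23]
[24] read 'd'  n26⇒n24 (via fail)  emit P5@[23:24]
[25] read 'a'  n24⇒n1 (via fail)
[26] read 'd'  n1⇒n2
[27] read 'd'  n2⇒n3
[28] read 'c'  n3⇒n22 (via fail)  emit P4@[27:28],P7@[28:28]
[29] read 'd'  n22⇒n24 (via fail)  emit P5@[28:29]
[30] read 'c'  n24⇒n22 (via fail)  emit P4@[29:30],P7@[30:30]
[31] read 'b'  n22⇒n7 (via fail)
[32] read 'b'  n7⇒n7 (via fail)
[33] read 'd'  n7⇒n8
[34] read 'c'  n8⇒n22 (via fail)  emit P4@[33:34],P7@[34:34]
[35] read 'a'  n22⇒n1 (via fail)

All matches (sorted): [[0,7],[1,5],[2,4],[2,7],[3,7],[4,7],[10,3],[18,1],[23,7],[24,5],[28,4],[28,7],[29,5],[30,4],[30,7],[34,4],[34,7]]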